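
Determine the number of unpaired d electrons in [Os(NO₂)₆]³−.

Each nitro (N-bound nitrite) is −1; balancing the −3 overall charge requires Os(III).
Os sits in group 8, so the d-electron count is 8 − 3 = 5.
The spin state decides the count: a 5d ion has a large Δₒ and is invariably low-spin.
An octahedral low-spin d⁵ ion is t₂g⁵e_g⁰, giving 1 unpaired electron.

1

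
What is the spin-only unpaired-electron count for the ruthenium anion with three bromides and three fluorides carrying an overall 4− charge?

0

Each bromide is −1; each fluoride is −1; balancing the −4 overall charge requires Ru(II).
Ruthenium is a group-8 element; Ru(II) is therefore d⁶.
The spin state decides the count: a 4d ion has a large Δₒ and is invariably low-spin.
An octahedral low-spin d⁶ ion is t₂g⁶e_g⁰, giving 0 unpaired electrons.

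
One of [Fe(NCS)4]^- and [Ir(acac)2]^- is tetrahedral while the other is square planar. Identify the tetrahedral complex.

[Fe(NCS)4]^-

For [Fe(NCS)4]^-: Summing ligand charges against the −1 overall charge gives an oxidation state of +3 for iron. Iron is a group-8 element; Fe(III) is therefore d⁵. A high-spin d⁵ ion has zero CFSE in either geometry, so four ligands adopt the sterically favoured tetrahedral geometry. → tetrahedral.
For [Ir(acac)2]^-: Each acetylacetonate is −1; balancing the −1 overall charge requires Ir(I). Iridium is a group-9 element; Ir(I) is therefore d⁸. A 5d d⁸ ion has a large crystal-field splitting; square planar leaves the high-energy d_{x²−y²} orbital empty and maximises CFSE. → square planar.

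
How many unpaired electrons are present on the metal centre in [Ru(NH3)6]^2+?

Ligand charges: ammonia is neutral. With an overall charge of +2 the ruthenium centre must be in the +2 oxidation state.
Ru sits in group 8, so the d-electron count is 8 − 2 = 6.
The spin state decides the count: a 4d ion has a large Δₒ and is invariably low-spin.
An octahedral low-spin d⁶ ion is t₂g⁶e_g⁰, giving 0 unpaired electrons.

0 unpaired electrons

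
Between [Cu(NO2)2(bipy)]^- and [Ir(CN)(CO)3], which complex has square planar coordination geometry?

[Ir(CN)(CO)3]

For [Cu(NO2)2(bipy)]^-: Summing ligand charges against the −1 overall charge gives an oxidation state of +1 for copper. Group 11 minus oxidation state 1 gives a d¹⁰ configuration. A d¹⁰ ion has no crystal-field stabilisation preference between square planar and tetrahedral, so four ligands adopt the sterically favoured tetrahedral geometry. → tetrahedral.
For [Ir(CN)(CO)3]: Ligand charges: each cyanide is −1; carbonyl is neutral. With an overall charge of 0 the iridium centre must be in the +1 oxidation state. Ir sits in group 9, so the d-electron count is 9 − 1 = 8. A 5d d⁸ ion has a large crystal-field splitting; square planar leaves the high-energy d_{x²−y²} orbital empty and maximises CFSE. → square planar.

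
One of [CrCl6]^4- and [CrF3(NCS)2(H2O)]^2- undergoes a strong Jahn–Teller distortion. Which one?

[CrCl6]^4-

[CrCl6]^4-: Ligand charges: each chloride is −1. With an overall charge of −4 the chromium centre must be in the +2 oxidation state. Cr sits in group 6, so the d-electron count is 6 − 2 = 4. Chloride is a weak-field ligand for a first-row metal, so the complex is high-spin. The t₂g³e_g¹ (high-spin) configuration has an unevenly filled e_g set; the Jahn–Teller theorem predicts a tetragonal distortion (typically axial elongation) to lift the degeneracy.
[CrF3(NCS)2(H2O)]^2-: Ligand charges: each fluoride is −1; each isothiocyanate is −1; water is neutral. With an overall charge of −2 the chromium centre must be in the +3 oxidation state. Cr sits in group 6, so the d-electron count is 6 − 3 = 3. The d³ configuration leaves the e_g set evenly filled (or empty) — no strong Jahn–Teller driving force.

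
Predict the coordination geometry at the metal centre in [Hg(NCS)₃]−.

trigonal planar

Summing ligand charges against the −1 overall charge gives an oxidation state of +2 for mercury.
Mercury is a group-12 element; Hg(II) is therefore d¹⁰.
With 3 monodentate ligands the coordination number is 3.
Three ligands around a d¹⁰ centre minimise repulsion in a trigonal-planar arrangement.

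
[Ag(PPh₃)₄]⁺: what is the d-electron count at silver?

Summing ligand charges against the +1 overall charge gives an oxidation state of +1 for silver.
Group 11 minus oxidation state 1 gives a d¹⁰ configuration.

d10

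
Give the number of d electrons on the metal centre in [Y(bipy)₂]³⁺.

d0

Summing ligand charges against the +3 overall charge gives an oxidation state of +3 for yttrium.
Group 3 minus oxidation state 3 gives a d⁰ configuration.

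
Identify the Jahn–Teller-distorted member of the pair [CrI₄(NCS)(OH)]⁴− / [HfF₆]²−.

[CrI₄(NCS)(OH)]⁴−

[CrI₄(NCS)(OH)]⁴−: Ligand charges: each iodide is −1; each isothiocyanate is −1; each hydroxide is −1. With an overall charge of −4 the chromium centre must be in the +2 oxidation state. Group 6 minus oxidation state 2 gives a d⁴ configuration. Hydroxide, iodide, and isothiocyanate are weak-field ligands for a first-row metal, so the complex is high-spin. The t₂g³e_g¹ (high-spin) configuration has an unevenly filled e_g set; the Jahn–Teller theorem predicts a tetragonal distortion (typically axial elongation) to lift the degeneracy.
[HfF₆]²−: Each fluoride is −1; balancing the −2 overall charge requires Hf(IV). Group 4 minus oxidation state 4 gives a d⁰ configuration. The d⁰ configuration leaves the e_g set evenly filled (or empty) — no strong Jahn–Teller driving force.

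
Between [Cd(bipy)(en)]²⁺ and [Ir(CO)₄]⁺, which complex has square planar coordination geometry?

[Ir(CO)₄]⁺

For [Cd(bipy)(en)]²⁺: Summing ligand charges against the +2 overall charge gives an oxidation state of +2 for cadmium. Cd sits in group 12, so the d-electron count is 12 − 2 = 10. A d¹⁰ ion has no crystal-field stabilisation preference between square planar and tetrahedral, so four ligands adopt the sterically favoured tetrahedral geometry. → tetrahedral.
For [Ir(CO)₄]⁺: Summing ligand charges against the +1 overall charge gives an oxidation state of +1 for iridium. Ir sits in group 9, so the d-electron count is 9 − 1 = 8. A 5d d⁸ ion has a large crystal-field splitting; square planar leaves the high-energy d_{x²−y²} orbital empty and maximises CFSE. → square planar.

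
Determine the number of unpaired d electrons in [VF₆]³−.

Ligand charges: each fluoride is −1. With an overall charge of −3 the vanadium centre must be in the +3 oxidation state.
V sits in group 5, so the d-electron count is 5 − 3 = 2.
In an octahedral field the d² configuration is t₂g²e_g⁰ (only one arrangement possible), giving 2 unpaired electrons.

2 unpaired electrons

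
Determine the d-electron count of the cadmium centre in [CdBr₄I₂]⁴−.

Each bromide is −1; each iodide is −1; balancing the −4 overall charge requires Cd(II).
Cadmium is a group-12 element; Cd(II) is therefore d¹⁰.

d¹⁰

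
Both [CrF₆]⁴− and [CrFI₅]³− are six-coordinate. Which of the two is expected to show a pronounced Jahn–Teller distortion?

[CrF₆]⁴−: Summing ligand charges against the −4 overall charge gives an oxidation state of +2 for chromium. Group 6 minus oxidation state 2 gives a d⁴ configuration. Fluoride is a weak-field ligand for a first-row metal, so the complex is high-spin. The t₂g³e_g¹ (high-spin) configuration has an unevenly filled e_g set; the Jahn–Teller theorem predicts a tetragonal distortion (typically axial elongation) to lift the degeneracy.
[CrFI₅]³−: Ligand charges: each fluoride is −1; each iodide is −1. With an overall charge of −3 the chromium centre must be in the +3 oxidation state. Cr sits in group 6, so the d-electron count is 6 − 3 = 3. The d³ configuration leaves the e_g set evenly filled (or empty) — no strong Jahn–Teller driving force.

[CrF₆]⁴−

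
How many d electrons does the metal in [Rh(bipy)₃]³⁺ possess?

2,2′-bipyridine is neutral; balancing the +3 overall charge requires Rh(III).
Group 9 minus oxidation state 3 gives a d⁶ configuration.

d⁶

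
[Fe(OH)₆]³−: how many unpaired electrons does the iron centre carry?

5

Ligand charges: each hydroxide is −1. With an overall charge of −3 the iron centre must be in the +3 oxidation state.
Group 8 minus oxidation state 3 gives a d⁵ configuration.
The spin state decides the count: Hydroxide is a weak-field ligand for a first-row metal, so the complex is high-spin.
An octahedral high-spin d⁵ ion is t₂g³e_g², giving 5 unpaired electrons.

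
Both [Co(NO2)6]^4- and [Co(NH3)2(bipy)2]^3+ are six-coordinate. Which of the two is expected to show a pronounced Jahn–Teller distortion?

[Co(NO2)6]^4-

[Co(NO2)6]^4-: Summing ligand charges against the −4 overall charge gives an oxidation state of +2 for cobalt. Group 9 minus oxidation state 2 gives a d⁷ configuration. Nitro (N-bound nitrite) is a strong-field ligand (high in the spectrochemical series) for a first-row metal, so the complex is low-spin. The t₂g⁶e_g¹ (low-spin) configuration has an unevenly filled e_g set; the Jahn–Teller theorem predicts a tetragonal distortion (typically axial elongation) to lift the degeneracy.
[Co(NH3)2(bipy)2]^3+: Ammonia is neutral; 2,2′-bipyridine is neutral; balancing the +3 overall charge requires Co(III). Co sits in group 9, so the d-electron count is 9 − 3 = 6. Co(III) has an exceptionally large octahedral splitting and is low-spin with essentially every ligand except fluoride. The d⁶ configuration leaves the e_g set evenly filled (or empty) — no strong Jahn–Teller driving force.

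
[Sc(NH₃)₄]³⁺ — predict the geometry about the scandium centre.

tetrahedral

Summing ligand charges against the +3 overall charge gives an oxidation state of +3 for scandium.
Group 3 minus oxidation state 3 gives a d⁰ configuration.
With 4 monodentate ligands the coordination number is 4.
A d⁰ ion has no crystal-field stabilisation preference between square planar and tetrahedral, so four ligands adopt the sterically favoured tetrahedral geometry.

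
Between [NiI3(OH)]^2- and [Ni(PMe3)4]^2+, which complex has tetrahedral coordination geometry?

[NiI3(OH)]^2-

For [NiI3(OH)]^2-: Each iodide is −1; each hydroxide is −1; balancing the −2 overall charge requires Ni(II). Group 10 minus oxidation state 2 gives a d⁸ configuration. Hydroxide and iodide are weak-field ligands. With weak-field ligands the CFSE gain from square planar is small, so a 3d d⁸ ion takes the sterically preferred tetrahedral geometry. → tetrahedral.
For [Ni(PMe3)4]^2+: Ligand charges: trimethylphosphine is neutral. With an overall charge of +2 the nickel centre must be in the +2 oxidation state. Ni sits in group 10, so the d-electron count is 10 − 2 = 8. Trimethylphosphine is a strong-field ligand (high in the spectrochemical series). A 3d d⁸ ion with strong-field ligands gains enough CFSE to favour square planar over tetrahedral. → square planar.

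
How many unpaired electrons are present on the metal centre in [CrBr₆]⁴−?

4 unpaired electrons

Summing ligand charges against the −4 overall charge gives an oxidation state of +2 for chromium.
Chromium is a group-6 element; Cr(II) is therefore d⁴.
The spin state decides the count: Bromide is a weak-field ligand for a first-row metal, so the complex is high-spin.
An octahedral high-spin d⁴ ion is t₂g³e_g¹, giving 4 unpaired electrons.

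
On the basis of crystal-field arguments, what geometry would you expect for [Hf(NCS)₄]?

Summing ligand charges against the 0 overall charge gives an oxidation state of +4 for hafnium.
Group 4 minus oxidation state 4 gives a d⁰ configuration.
Coordination number: 4.
A d⁰ ion has no crystal-field stabilisation preference between square planar and tetrahedral, so four ligands adopt the sterically favoured tetrahedral geometry.

tetrahedral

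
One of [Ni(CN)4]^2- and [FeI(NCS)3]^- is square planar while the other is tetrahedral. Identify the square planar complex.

For [Ni(CN)4]^2-: Each cyanide is −1; balancing the −2 overall charge requires Ni(II). Group 10 minus oxidation state 2 gives a d⁸ configuration. Cyanide is a strong-field ligand (high in the spectrochemical series). A 3d d⁸ ion with strong-field ligands gains enough CFSE to favour square planar over tetrahedral. → square planar.
For [FeI(NCS)3]^-: Ligand charges: each iodide is −1; each isothiocyanate is −1. With an overall charge of −1 the iron centre must be in the +3 oxidation state. Iron is a group-8 element; Fe(III) is therefore d⁵. A high-spin d⁵ ion has zero CFSE in either geometry, so four ligands adopt the sterically favoured tetrahedral geometry. → tetrahedral.

[Ni(CN)4]^2-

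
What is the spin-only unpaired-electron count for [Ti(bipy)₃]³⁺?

2,2′-bipyridine is neutral; balancing the +3 overall charge requires Ti(III).
Titanium is a group-4 element; Ti(III) is therefore d¹.
Counting donor atoms: 3×2,2′-bipyridine (bidentate) → 6 donors. Coordination number = 6.
In an octahedral field the d¹ configuration is t₂g¹e_g⁰ (only one arrangement possible), giving 1 unpaired electron.

1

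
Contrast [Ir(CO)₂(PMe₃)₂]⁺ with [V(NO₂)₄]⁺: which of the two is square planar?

For [Ir(CO)₂(PMe₃)₂]⁺: Ligand charges: carbonyl is neutral; trimethylphosphine is neutral. With an overall charge of +1 the iridium centre must be in the +1 oxidation state. Ir sits in group 9, so the d-electron count is 9 − 1 = 8. A 5d d⁸ ion has a large crystal-field splitting; square planar leaves the high-energy d_{x²−y²} orbital empty and maximises CFSE. → square planar.
For [V(NO₂)₄]⁺: Ligand charges: each nitro (N-bound nitrite) is −1. With an overall charge of +1 the vanadium centre must be in the +5 oxidation state. Group 5 minus oxidation state 5 gives a d⁰ configuration. A d⁰ ion has no crystal-field stabilisation preference between square planar and tetrahedral, so four ligands adopt the sterically favoured tetrahedral geometry. → tetrahedral.

[Ir(CO)₂(PMe₃)₂]⁺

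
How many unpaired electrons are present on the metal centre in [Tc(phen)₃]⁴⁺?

3 unpaired electrons

1,10-phenanthroline is neutral; balancing the +4 overall charge requires Tc(IV).
Tc sits in group 7, so the d-electron count is 7 − 4 = 3.
Counting donor atoms: 3×1,10-phenanthroline (bidentate) → 6 donors. Coordination number = 6.
In an octahedral field the d³ configuration is t₂g³e_g⁰ (only one arrangement possible), giving 3 unpaired electrons.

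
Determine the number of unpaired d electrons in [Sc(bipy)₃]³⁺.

Ligand charges: 2,2′-bipyridine is neutral. With an overall charge of +3 the scandium centre must be in the +3 oxidation state.
Sc sits in group 3, so the d-electron count is 3 − 3 = 0.
Counting donor atoms: 3×2,2′-bipyridine (bidentate) → 6 donors. Coordination number = 6.
In an octahedral field the d⁰ configuration is t₂g⁰e_g⁰, giving 0 unpaired electrons.

0 unpaired electrons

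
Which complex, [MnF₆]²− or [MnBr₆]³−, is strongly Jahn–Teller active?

[MnF₆]²−: Summing ligand charges against the −2 overall charge gives an oxidation state of +4 for manganese. Group 7 minus oxidation state 4 gives a d³ configuration. The d³ configuration leaves the e_g set evenly filled (or empty) — no strong Jahn–Teller driving force.
[MnBr₆]³−: Each bromide is −1; balancing the −3 overall charge requires Mn(III). Mn sits in group 7, so the d-electron count is 7 − 3 = 4. Bromide is a weak-field ligand for a first-row metal, so the complex is high-spin. The t₂g³e_g¹ (high-spin) configuration has an unevenly filled e_g set; the Jahn–Teller theorem predicts a tetragonal distortion (typically axial elongation) to lift the degeneracy.

[MnBr₆]³−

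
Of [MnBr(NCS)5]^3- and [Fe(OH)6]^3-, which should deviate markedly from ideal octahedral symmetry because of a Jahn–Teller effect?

[MnBr(NCS)5]^3-

[MnBr(NCS)5]^3-: Each bromide is −1; each isothiocyanate is −1; balancing the −3 overall charge requires Mn(III). Manganese is a group-7 element; Mn(III) is therefore d⁴. Bromide and isothiocyanate are weak-field ligands for a first-row metal, so the complex is high-spin. The t₂g³e_g¹ (high-spin) configuration has an unevenly filled e_g set; the Jahn–Teller theorem predicts a tetragonal distortion (typically axial elongation) to lift the degeneracy.
[Fe(OH)6]^3-: Summing ligand charges against the −3 overall charge gives an oxidation state of +3 for iron. Iron is a group-8 element; Fe(III) is therefore d⁵. Hydroxide is a weak-field ligand for a first-row metal, so the complex is high-spin. The d⁵ configuration leaves the e_g set evenly filled (or empty) — no strong Jahn–Teller driving force.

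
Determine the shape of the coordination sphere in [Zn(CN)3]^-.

Each cyanide is −1; balancing the −1 overall charge requires Zn(II).
Zinc is a group-12 element; Zn(II) is therefore d¹⁰.
Coordination number: 3.
Three ligands around a d¹⁰ centre minimise repulsion in a trigonal-planar arrangement.

trigonal planar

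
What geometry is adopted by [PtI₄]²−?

Summing ligand charges against the −2 overall charge gives an oxidation state of +2 for platinum.
Platinum is a group-10 element; Pt(II) is therefore d⁸.
With 4 monodentate ligands the coordination number is 4.
A 5d d⁸ ion has a large crystal-field splitting; square planar leaves the high-energy d_{x²−y²} orbital empty and maximises CFSE.

square planar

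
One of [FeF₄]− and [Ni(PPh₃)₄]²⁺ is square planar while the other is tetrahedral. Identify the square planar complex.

For [FeF₄]−: Ligand charges: each fluoride is −1. With an overall charge of −1 the iron centre must be in the +3 oxidation state. Group 8 minus oxidation state 3 gives a d⁵ configuration. A high-spin d⁵ ion has zero CFSE in either geometry, so four ligands adopt the sterically favoured tetrahedral geometry. → tetrahedral.
For [Ni(PPh₃)₄]²⁺: Triphenylphosphine is neutral; balancing the +2 overall charge requires Ni(II). Nickel is a group-10 element; Ni(II) is therefore d⁸. Triphenylphosphine is a strong-field ligand (high in the spectrochemical series). A 3d d⁸ ion with strong-field ligands gains enough CFSE to favour square planar over tetrahedral. → square planar.

[Ni(PPh₃)₄]²⁺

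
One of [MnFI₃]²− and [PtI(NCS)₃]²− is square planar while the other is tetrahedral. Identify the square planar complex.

For [MnFI₃]²−: Summing ligand charges against the −2 overall charge gives an oxidation state of +2 for manganese. Mn sits in group 7, so the d-electron count is 7 − 2 = 5. A high-spin d⁵ ion has zero CFSE in either geometry, so four ligands adopt the sterically favoured tetrahedral geometry. → tetrahedral.
For [PtI(NCS)₃]²−: Summing ligand charges against the −2 overall charge gives an oxidation state of +2 for platinum. Pt sits in group 10, so the d-electron count is 10 − 2 = 8. A 5d d⁸ ion has a large crystal-field splitting; square planar leaves the high-energy d_{x²−y²} orbital empty and maximises CFSE. → square planar.

[PtI(NCS)₃]²−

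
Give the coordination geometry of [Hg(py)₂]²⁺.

Ligand charges: pyridine is neutral. With an overall charge of +2 the mercury centre must be in the +2 oxidation state.
Hg sits in group 12, so the d-electron count is 12 − 2 = 10.
With 2 monodentate ligands the coordination number is 2.
A d¹⁰ ion with only two ligands adopts a linear arrangement (sp hybridisation; no CFSE preference).

linear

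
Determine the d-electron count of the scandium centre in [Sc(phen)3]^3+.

d⁰

Summing ligand charges against the +3 overall charge gives an oxidation state of +3 for scandium.
Group 3 minus oxidation state 3 gives a d⁰ configuration.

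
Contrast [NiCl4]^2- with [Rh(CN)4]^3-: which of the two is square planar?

For [NiCl4]^2-: Each chloride is −1; balancing the −2 overall charge requires Ni(II). Group 10 minus oxidation state 2 gives a d⁸ configuration. Chloride is a weak-field ligand. With weak-field ligands the CFSE gain from square planar is small, so a 3d d⁸ ion takes the sterically preferred tetrahedral geometry. → tetrahedral.
For [Rh(CN)4]^3-: Each cyanide is −1; balancing the −3 overall charge requires Rh(I). Rhodium is a group-9 element; Rh(I) is therefore d⁸. A 4d d⁸ ion has a large crystal-field splitting; square planar leaves the high-energy d_{x²−y²} orbital empty and maximises CFSE. → square planar.

[Rh(CN)4]^3-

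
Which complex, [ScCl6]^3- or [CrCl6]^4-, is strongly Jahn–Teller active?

[CrCl6]^4-

[ScCl6]^3-: Each chloride is −1; balancing the −3 overall charge requires Sc(III). Group 3 minus oxidation state 3 gives a d⁰ configuration. The d⁰ configuration leaves the e_g set evenly filled (or empty) — no strong Jahn–Teller driving force.
[CrCl6]^4-: Each chloride is −1; balancing the −4 overall charge requires Cr(II). Chromium is a group-6 element; Cr(II) is therefore d⁴. Chloride is a weak-field ligand for a first-row metal, so the complex is high-spin. The t₂g³e_g¹ (high-spin) configuration has an unevenly filled e_g set; the Jahn–Teller theorem predicts a tetragonal distortion (typically axial elongation) to lift the degeneracy.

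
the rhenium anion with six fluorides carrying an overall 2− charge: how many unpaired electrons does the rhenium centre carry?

3

Each fluoride is −1; balancing the −2 overall charge requires Re(IV).
Re sits in group 7, so the d-electron count is 7 − 4 = 3.
In an octahedral field the d³ configuration is t₂g³e_g⁰ (only one arrangement possible), giving 3 unpaired electrons.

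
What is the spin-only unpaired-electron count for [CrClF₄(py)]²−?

Each chloride is −1; each fluoride is −1; pyridine is neutral; balancing the −2 overall charge requires Cr(III).
Group 6 minus oxidation state 3 gives a d³ configuration.
In an octahedral field the d³ configuration is t₂g³e_g⁰ (only one arrangement possible), giving 3 unpaired electrons.

3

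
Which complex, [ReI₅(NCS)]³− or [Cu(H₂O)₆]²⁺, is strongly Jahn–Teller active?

[ReI₅(NCS)]³−: Each iodide is −1; each isothiocyanate is −1; balancing the −3 overall charge requires Re(III). Re sits in group 7, so the d-electron count is 7 − 3 = 4. A 5d ion has a large Δₒ and is invariably low-spin. The d⁴ configuration leaves the e_g set evenly filled (or empty) — no strong Jahn–Teller driving force.
[Cu(H₂O)₆]²⁺: Water is neutral; balancing the +2 overall charge requires Cu(II). Cu sits in group 11, so the d-electron count is 11 − 2 = 9. The t₂g⁶e_g³ configuration has an unevenly filled e_g set; the Jahn–Teller theorem predicts a tetragonal distortion (typically axial elongation) to lift the degeneracy.

[Cu(H₂O)₆]²⁺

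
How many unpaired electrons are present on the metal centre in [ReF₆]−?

Each fluoride is −1; balancing the −1 overall charge requires Re(V).
Group 7 minus oxidation state 5 gives a d² configuration.
In an octahedral field the d² configuration is t₂g²e_g⁰ (only one arrangement possible), giving 2 unpaired electrons.

2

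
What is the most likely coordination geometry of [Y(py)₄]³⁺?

Summing ligand charges against the +3 overall charge gives an oxidation state of +3 for yttrium.
Y sits in group 3, so the d-electron count is 3 − 3 = 0.
With 4 monodentate ligands the coordination number is 4.
A d⁰ ion has no crystal-field stabilisation preference between square planar and tetrahedral, so four ligands adopt the sterically favoured tetrahedral geometry.

tetrahedral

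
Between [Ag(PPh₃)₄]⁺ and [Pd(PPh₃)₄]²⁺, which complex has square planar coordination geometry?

[Pd(PPh₃)₄]²⁺

For [Ag(PPh₃)₄]⁺: Summing ligand charges against the +1 overall charge gives an oxidation state of +1 for silver. Ag sits in group 11, so the d-electron count is 11 − 1 = 10. A d¹⁰ ion has no crystal-field stabilisation preference between square planar and tetrahedral, so four ligands adopt the sterically favoured tetrahedral geometry. → tetrahedral.
For [Pd(PPh₃)₄]²⁺: Triphenylphosphine is neutral; balancing the +2 overall charge requires Pd(II). Palladium is a group-10 element; Pd(II) is therefore d⁸. A 4d d⁸ ion has a large crystal-field splitting; square planar leaves the high-energy d_{x²−y²} orbital empty and maximises CFSE. → square planar.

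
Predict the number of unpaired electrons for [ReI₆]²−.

Summing ligand charges against the −2 overall charge gives an oxidation state of +4 for rhenium.
Group 7 minus oxidation state 4 gives a d³ configuration.
In an octahedral field the d³ configuration is t₂g³e_g⁰ (only one arrangement possible), giving 3 unpaired electrons.

3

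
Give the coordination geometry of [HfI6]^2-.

Ligand charges: each iodide is −1. With an overall charge of −2 the hafnium centre must be in the +4 oxidation state.
Hafnium is a group-4 element; Hf(IV) is therefore d⁰.
Coordination number: 6.
Six donors around a single metal centre give an octahedral coordination sphere.

octahedral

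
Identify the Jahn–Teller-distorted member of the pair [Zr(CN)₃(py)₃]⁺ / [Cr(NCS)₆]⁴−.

[Cr(NCS)₆]⁴−

[Zr(CN)₃(py)₃]⁺: Each cyanide is −1; pyridine is neutral; balancing the +1 overall charge requires Zr(IV). Group 4 minus oxidation state 4 gives a d⁰ configuration. The d⁰ configuration leaves the e_g set evenly filled (or empty) — no strong Jahn–Teller driving force.
[Cr(NCS)₆]⁴−: Each isothiocyanate is −1; balancing the −4 overall charge requires Cr(II). Chromium is a group-6 element; Cr(II) is therefore d⁴. Isothiocyanate is a weak-field ligand for a first-row metal, so the complex is high-spin. The t₂g³e_g¹ (high-spin) configuration has an unevenly filled e_g set; the Jahn–Teller theorem predicts a tetragonal distortion (typically axial elongation) to lift the degeneracy.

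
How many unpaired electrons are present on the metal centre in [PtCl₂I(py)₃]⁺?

Ligand charges: each chloride is −1; each iodide is −1; pyridine is neutral. With an overall charge of +1 the platinum centre must be in the +4 oxidation state.
Pt sits in group 10, so the d-electron count is 10 − 4 = 6.
The spin state decides the count: a 5d ion has a large Δₒ and is invariably low-spin.
An octahedral low-spin d⁶ ion is t₂g⁶e_g⁰, giving 0 unpaired electrons.

0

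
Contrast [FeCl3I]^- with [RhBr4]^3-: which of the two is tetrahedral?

For [FeCl3I]^-: Each chloride is −1; each iodide is −1; balancing the −1 overall charge requires Fe(III). Group 8 minus oxidation state 3 gives a d⁵ configuration. A high-spin d⁵ ion has zero CFSE in either geometry, so four ligands adopt the sterically favoured tetrahedral geometry. → tetrahedral.
For [RhBr4]^3-: Ligand charges: each bromide is −1. With an overall charge of −3 the rhodium centre must be in the +1 oxidation state. Rhodium is a group-9 element; Rh(I) is therefore d⁸. A 4d d⁸ ion has a large crystal-field splitting; square planar leaves the high-energy d_{x²−y²} orbital empty and maximises CFSE. → square planar.

[FeCl3I]^-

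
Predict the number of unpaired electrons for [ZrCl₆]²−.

0

Summing ligand charges against the −2 overall charge gives an oxidation state of +4 for zirconium.
Zr sits in group 4, so the d-electron count is 4 − 4 = 0.
In an octahedral field the d⁰ configuration is t₂g⁰e_g⁰, giving 0 unpaired electrons.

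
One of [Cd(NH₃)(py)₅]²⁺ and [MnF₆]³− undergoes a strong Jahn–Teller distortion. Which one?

[MnF₆]³−

[Cd(NH₃)(py)₅]²⁺: Summing ligand charges against the +2 overall charge gives an oxidation state of +2 for cadmium. Cadmium is a group-12 element; Cd(II) is therefore d¹⁰. The d¹⁰ configuration leaves the e_g set evenly filled (or empty) — no strong Jahn–Teller driving force.
[MnF₆]³−: Ligand charges: each fluoride is −1. With an overall charge of −3 the manganese centre must be in the +3 oxidation state. Mn sits in group 7, so the d-electron count is 7 − 3 = 4. Fluoride is a weak-field ligand for a first-row metal, so the complex is high-spin. The t₂g³e_g¹ (high-spin) configuration has an unevenly filled e_g set; the Jahn–Teller theorem predicts a tetragonal distortion (typically axial elongation) to lift the degeneracy.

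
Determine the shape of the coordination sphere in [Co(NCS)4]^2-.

tetrahedral

Summing ligand charges against the −2 overall charge gives an oxidation state of +2 for cobalt.
Cobalt is a group-9 element; Co(II) is therefore d⁷.
Coordination number: 4.
Isothiocyanate is a weak-field ligand.
For a high-spin 3d d⁷ ion with weak-field ligands the small Δₜ gives little square-planar CFSE advantage, so four ligands adopt the sterically favoured tetrahedral geometry.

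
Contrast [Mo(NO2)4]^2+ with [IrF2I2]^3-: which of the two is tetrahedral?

For [Mo(NO2)4]^2+: Ligand charges: each nitro (N-bound nitrite) is −1. With an overall charge of +2 the molybdenum centre must be in the +6 oxidation state. Group 6 minus oxidation state 6 gives a d⁰ configuration. A d⁰ ion has no crystal-field stabilisation preference between square planar and tetrahedral, so four ligands adopt the sterically favoured tetrahedral geometry. → tetrahedral.
For [IrF2I2]^3-: Each fluoride is −1; each iodide is −1; balancing the −3 overall charge requires Ir(I). Ir sits in group 9, so the d-electron count is 9 − 1 = 8. A 5d d⁸ ion has a large crystal-field splitting; square planar leaves the high-energy d_{x²−y²} orbital empty and maximises CFSE. → square planar.

[Mo(NO2)4]^2+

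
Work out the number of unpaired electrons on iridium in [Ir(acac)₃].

0 unpaired electrons

Each acetylacetonate is −1; balancing the 0 overall charge requires Ir(III).
Group 9 minus oxidation state 3 gives a d⁶ configuration.
Counting donor atoms: 3×acetylacetonate (bidentate) → 6 donors. Coordination number = 6.
The spin state decides the count: a 5d ion has a large Δₒ and is invariably low-spin.
An octahedral low-spin d⁶ ion is t₂g⁶e_g⁰, giving 0 unpaired electrons.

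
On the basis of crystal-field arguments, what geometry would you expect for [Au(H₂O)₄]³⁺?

square planar

Summing ligand charges against the +3 overall charge gives an oxidation state of +3 for gold.
Gold is a group-11 element; Au(III) is therefore d⁸.
With 4 monodentate ligands the coordination number is 4.
A 5d d⁸ ion has a large crystal-field splitting; square planar leaves the high-energy d_{x²−y²} orbital empty and maximises CFSE.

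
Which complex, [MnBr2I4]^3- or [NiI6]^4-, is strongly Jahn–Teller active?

[MnBr2I4]^3-

[MnBr2I4]^3-: Summing ligand charges against the −3 overall charge gives an oxidation state of +3 for manganese. Mn sits in group 7, so the d-electron count is 7 − 3 = 4. Bromide and iodide are weak-field ligands for a first-row metal, so the complex is high-spin. The t₂g³e_g¹ (high-spin) configuration has an unevenly filled e_g set; the Jahn–Teller theorem predicts a tetragonal distortion (typically axial elongation) to lift the degeneracy.
[NiI6]^4-: Each iodide is −1; balancing the −4 overall charge requires Ni(II). Group 10 minus oxidation state 2 gives a d⁸ configuration. The d⁸ configuration leaves the e_g set evenly filled (or empty) — no strong Jahn–Teller driving force.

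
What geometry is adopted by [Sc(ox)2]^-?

Ligand charges: each oxalate is −2. With an overall charge of −1 the scandium centre must be in the +3 oxidation state.
Sc sits in group 3, so the d-electron count is 3 − 3 = 0.
Counting donor atoms: 2×oxalate (bidentate) → 4 donors. Coordination number = 4.
A d⁰ ion has no crystal-field stabilisation preference between square planar and tetrahedral, so four ligands adopt the sterically favoured tetrahedral geometry.

tetrahedral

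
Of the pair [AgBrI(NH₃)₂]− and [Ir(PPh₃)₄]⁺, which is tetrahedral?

[AgBrI(NH₃)₂]−

For [AgBrI(NH₃)₂]−: Each bromide is −1; each iodide is −1; ammonia is neutral; balancing the −1 overall charge requires Ag(I). Ag sits in group 11, so the d-electron count is 11 − 1 = 10. A d¹⁰ ion has no crystal-field stabilisation preference between square planar and tetrahedral, so four ligands adopt the sterically favoured tetrahedral geometry. → tetrahedral.
For [Ir(PPh₃)₄]⁺: Triphenylphosphine is neutral; balancing the +1 overall charge requires Ir(I). Ir sits in group 9, so the d-electron count is 9 − 1 = 8. A 5d d⁸ ion has a large crystal-field splitting; square planar leaves the high-energy d_{x²−y²} orbital empty and maximises CFSE. → square planar.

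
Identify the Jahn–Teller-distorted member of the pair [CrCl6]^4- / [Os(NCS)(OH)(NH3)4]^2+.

[CrCl6]^4-

[CrCl6]^4-: Summing ligand charges against the −4 overall charge gives an oxidation state of +2 for chromium. Group 6 minus oxidation state 2 gives a d⁴ configuration. Chloride is a weak-field ligand for a first-row metal, so the complex is high-spin. The t₂g³e_g¹ (high-spin) configuration has an unevenly filled e_g set; the Jahn–Teller theorem predicts a tetragonal distortion (typically axial elongation) to lift the degeneracy.
[Os(NCS)(OH)(NH3)4]^2+: Ligand charges: each isothiocyanate is −1; each hydroxide is −1; ammonia is neutral. With an overall charge of +2 the osmium centre must be in the +4 oxidation state. Osmium is a group-8 element; Os(IV) is therefore d⁴. A 5d ion has a large Δₒ and is invariably low-spin. The d⁴ configuration leaves the e_g set evenly filled (or empty) — no strong Jahn–Teller driving force.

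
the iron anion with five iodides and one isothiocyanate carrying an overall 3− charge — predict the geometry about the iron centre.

octahedral

Each iodide is −1; each isothiocyanate is −1; balancing the −3 overall charge requires Fe(III).
Group 8 minus oxidation state 3 gives a d⁵ configuration.
Coordination number: 6.
Six donors around a single metal centre give an octahedral coordination sphere.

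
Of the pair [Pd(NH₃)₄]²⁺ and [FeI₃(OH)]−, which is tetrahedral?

For [Pd(NH₃)₄]²⁺: Ammonia is neutral; balancing the +2 overall charge requires Pd(II). Pd sits in group 10, so the d-electron count is 10 − 2 = 8. A 4d d⁸ ion has a large crystal-field splitting; square planar leaves the high-energy d_{x²−y²} orbital empty and maximises CFSE. → square planar.
For [FeI₃(OH)]−: Ligand charges: each iodide is −1; each hydroxide is −1. With an overall charge of −1 the iron centre must be in the +3 oxidation state. Iron is a group-8 element; Fe(III) is therefore d⁵. A high-spin d⁵ ion has zero CFSE in either geometry, so four ligands adopt the sterically favoured tetrahedral geometry. → tetrahedral.

[FeI₃(OH)]−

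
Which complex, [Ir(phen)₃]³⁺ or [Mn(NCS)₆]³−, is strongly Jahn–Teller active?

[Mn(NCS)₆]³−

[Ir(phen)₃]³⁺: Summing ligand charges against the +3 overall charge gives an oxidation state of +3 for iridium. Iridium is a group-9 element; Ir(III) is therefore d⁶. A 5d ion has a large Δₒ and is invariably low-spin. The d⁶ configuration leaves the e_g set evenly filled (or empty) — no strong Jahn–Teller driving force.
[Mn(NCS)₆]³−: Each isothiocyanate is −1; balancing the −3 overall charge requires Mn(III). Mn sits in group 7, so the d-electron count is 7 − 3 = 4. Isothiocyanate is a weak-field ligand for a first-row metal, so the complex is high-spin. The t₂g³e_g¹ (high-spin) configuration has an unevenly filled e_g set; the Jahn–Teller theorem predicts a tetragonal distortion (typically axial elongation) to lift the degeneracy.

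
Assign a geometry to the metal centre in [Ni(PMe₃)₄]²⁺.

square planar

Summing ligand charges against the +2 overall charge gives an oxidation state of +2 for nickel.
Ni sits in group 10, so the d-electron count is 10 − 2 = 8.
With 4 monodentate ligands the coordination number is 4.
Trimethylphosphine is a strong-field ligand (high in the spectrochemical series).
A 3d d⁸ ion with strong-field ligands gains enough CFSE to favour square planar over tetrahedral.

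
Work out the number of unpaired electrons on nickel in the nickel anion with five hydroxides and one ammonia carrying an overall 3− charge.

Ligand charges: each hydroxide is −1; ammonia is neutral. With an overall charge of −3 the nickel centre must be in the +2 oxidation state.
Nickel is a group-10 element; Ni(II) is therefore d⁸.
In an octahedral field the d⁸ configuration is t₂g⁶e_g² (only one arrangement possible), giving 2 unpaired electrons.

2 unpaired electrons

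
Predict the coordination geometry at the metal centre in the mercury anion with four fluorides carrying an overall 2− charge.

tetrahedral

Each fluoride is −1; balancing the −2 overall charge requires Hg(II).
Group 12 minus oxidation state 2 gives a d¹⁰ configuration.
Coordination number: 4.
A d¹⁰ ion has no crystal-field stabilisation preference between square planar and tetrahedral, so four ligands adopt the sterically favoured tetrahedral geometry.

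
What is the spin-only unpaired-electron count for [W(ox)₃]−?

Each oxalate is −2; balancing the −1 overall charge requires W(V).
Tungsten is a group-6 element; W(V) is therefore d¹.
Counting donor atoms: 3×oxalate (bidentate) → 6 donors. Coordination number = 6.
In an octahedral field the d¹ configuration is t₂g¹e_g⁰ (only one arrangement possible), giving 1 unpaired electron.

1 unpaired electron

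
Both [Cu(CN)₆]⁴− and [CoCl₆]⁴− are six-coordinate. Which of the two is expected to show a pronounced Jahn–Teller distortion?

[Cu(CN)₆]⁴−

[Cu(CN)₆]⁴−: Ligand charges: each cyanide is −1. With an overall charge of −4 the copper centre must be in the +2 oxidation state. Group 11 minus oxidation state 2 gives a d⁹ configuration. The t₂g⁶e_g³ configuration has an unevenly filled e_g set; the Jahn–Teller theorem predicts a tetragonal distortion (typically axial elongation) to lift the degeneracy.
[CoCl₆]⁴−: Each chloride is −1; balancing the −4 overall charge requires Co(II). Group 9 minus oxidation state 2 gives a d⁷ configuration. Chloride is a weak-field ligand for a first-row metal, so the complex is high-spin. The d⁷ configuration leaves the e_g set evenly filled (or empty) — no strong Jahn–Teller driving force.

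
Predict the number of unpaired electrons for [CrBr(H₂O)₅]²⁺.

Each bromide is −1; water is neutral; balancing the +2 overall charge requires Cr(III).
Group 6 minus oxidation state 3 gives a d³ configuration.
In an octahedral field the d³ configuration is t₂g³e_g⁰ (only one arrangement possible), giving 3 unpaired electrons.

3 unpaired electrons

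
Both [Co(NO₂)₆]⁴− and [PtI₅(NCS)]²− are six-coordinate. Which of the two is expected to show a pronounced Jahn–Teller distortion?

[Co(NO₂)₆]⁴−: Summing ligand charges against the −4 overall charge gives an oxidation state of +2 for cobalt. Cobalt is a group-9 element; Co(II) is therefore d⁷. Nitro (N-bound nitrite) is a strong-field ligand (high in the spectrochemical series) for a first-row metal, so the complex is low-spin. The t₂g⁶e_g¹ (low-spin) configuration has an unevenly filled e_g set; the Jahn–Teller theorem predicts a tetragonal distortion (typically axial elongation) to lift the degeneracy.
[PtI₅(NCS)]²−: Summing ligand charges against the −2 overall charge gives an oxidation state of +4 for platinum. Group 10 minus oxidation state 4 gives a d⁶ configuration. A 5d ion has a large Δₒ and is invariably low-spin. The d⁶ configuration leaves the e_g set evenly filled (or empty) — no strong Jahn–Teller driving force.

[Co(NO₂)₆]⁴−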